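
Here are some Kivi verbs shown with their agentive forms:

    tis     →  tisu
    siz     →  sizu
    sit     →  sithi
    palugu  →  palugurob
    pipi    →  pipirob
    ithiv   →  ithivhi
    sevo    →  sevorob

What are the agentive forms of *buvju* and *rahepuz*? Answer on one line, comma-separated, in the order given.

The suffix is conditioned by the final sound: -u when the stem ends in a sibilant (*tis*, *siz*); -hi when the stem ends in a non-sibilant consonant (*sit*, *ithiv*); -rob when the stem ends in a vowel (*palugu*, *pipi*, *sevo*).
*buvju*: final sound = /u/, a vowel → -rob → *buvjurob*.
Since the final sound of *rahepuz* is /z/ (a sibilant), it takes -u, giving *rahepuzu*.

buvjurob, rahepuzu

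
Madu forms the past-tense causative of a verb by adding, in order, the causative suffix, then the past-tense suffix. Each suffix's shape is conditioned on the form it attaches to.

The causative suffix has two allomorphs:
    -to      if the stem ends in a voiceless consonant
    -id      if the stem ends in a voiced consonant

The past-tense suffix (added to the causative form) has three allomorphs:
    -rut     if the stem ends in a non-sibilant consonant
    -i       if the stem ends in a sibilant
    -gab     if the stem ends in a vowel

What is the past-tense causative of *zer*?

*zer* — final consonant /r/ (voiced) → -id → *zerid*.
The final sound of the causative form *zerid* is /d/, which is a non-sibilant consonant, so the past-tense suffix is -rut, giving *zeridrut*.

zeridrut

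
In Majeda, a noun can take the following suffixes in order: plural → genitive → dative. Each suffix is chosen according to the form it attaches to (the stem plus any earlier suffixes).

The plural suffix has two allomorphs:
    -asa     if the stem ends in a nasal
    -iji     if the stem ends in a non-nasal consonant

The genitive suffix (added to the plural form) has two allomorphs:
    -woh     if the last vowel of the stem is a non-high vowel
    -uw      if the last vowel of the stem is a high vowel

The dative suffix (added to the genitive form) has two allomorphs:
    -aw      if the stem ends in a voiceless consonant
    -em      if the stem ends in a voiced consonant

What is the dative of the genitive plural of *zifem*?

zifemasawohaw

Since the final consonant of *zifem* is /m/ (a nasal), it takes -asa, giving *zifemasa*.
The plural form *zifemasa* — last vowel /a/ (a non-high vowel) → -woh → *zifemasawoh*.
Since the final consonant of the genitive form *zifemasawoh* is /h/ (voiceless), it takes -aw, giving *zifemasawohaw*.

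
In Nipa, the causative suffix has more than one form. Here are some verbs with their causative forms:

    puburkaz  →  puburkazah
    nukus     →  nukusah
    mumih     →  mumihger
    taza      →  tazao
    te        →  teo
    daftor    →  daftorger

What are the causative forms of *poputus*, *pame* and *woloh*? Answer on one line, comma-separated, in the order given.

Looking at the final sound of each stem: -ah when the stem ends in a sibilant (*puburkaz*, *nukus*); -ger when the stem ends in a non-sibilant consonant (*mumih*, *daftor*); -o when the stem ends in a vowel (*taza*, *te*).
*poputus* — final sound /s/ (a sibilant) → -ah → *poputusah*.
*pame*: final sound = /e/, a vowel → -o → *pameo*.
*woloh*: final sound = /h/, a non-sibilant consonant → -ger → *wolohger*.

poputusah, pameo, wolohger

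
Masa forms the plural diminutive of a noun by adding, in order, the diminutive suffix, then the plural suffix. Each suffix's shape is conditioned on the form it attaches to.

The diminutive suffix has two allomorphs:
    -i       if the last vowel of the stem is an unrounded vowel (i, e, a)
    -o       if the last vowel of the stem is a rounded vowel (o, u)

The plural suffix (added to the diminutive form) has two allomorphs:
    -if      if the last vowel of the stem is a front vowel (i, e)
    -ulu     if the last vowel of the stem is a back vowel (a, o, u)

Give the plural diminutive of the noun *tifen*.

tifeniif

*tifen*: last vowel = /e/, an unrounded vowel → -i → *tifeni*.
Since the last vowel of the diminutive form *tifeni* is /i/ (a front vowel), it takes -if, giving *tifeniif*.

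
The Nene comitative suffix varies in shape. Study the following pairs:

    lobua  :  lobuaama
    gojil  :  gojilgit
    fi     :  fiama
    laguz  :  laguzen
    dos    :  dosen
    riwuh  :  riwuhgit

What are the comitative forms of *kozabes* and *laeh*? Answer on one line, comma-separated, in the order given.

kozabesen, laehgit

The alternation tracks the final sound of the stem — -en when the stem ends in a sibilant (*laguz*, *dos*); -git when the stem ends in a non-sibilant consonant (*gojil*, *riwuh*); -ama when the stem ends in a vowel (*lobua*, *fi*).
*kozabes*: final sound = /s/, a sibilant → -en → *kozabesen*.
Since the final sound of *laeh* is /h/ (a non-sibilant consonant), it takes -git, giving *laehgit*.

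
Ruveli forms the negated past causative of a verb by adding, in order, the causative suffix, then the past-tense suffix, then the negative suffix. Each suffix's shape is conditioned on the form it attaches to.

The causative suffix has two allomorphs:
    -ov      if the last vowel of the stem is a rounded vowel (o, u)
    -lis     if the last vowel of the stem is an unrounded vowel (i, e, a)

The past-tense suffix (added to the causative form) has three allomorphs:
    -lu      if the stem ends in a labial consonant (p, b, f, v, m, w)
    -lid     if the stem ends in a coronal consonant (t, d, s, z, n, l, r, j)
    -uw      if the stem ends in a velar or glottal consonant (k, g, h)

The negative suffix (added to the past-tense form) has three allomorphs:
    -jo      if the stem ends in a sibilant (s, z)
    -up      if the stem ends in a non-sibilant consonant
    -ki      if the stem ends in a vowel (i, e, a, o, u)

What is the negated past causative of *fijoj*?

Since the last vowel of *fijoj* is /o/ (a rounded vowel), it takes -ov, giving *fijojov*.
Since the final consonant of the causative form *fijojov* is /v/ (labial), it takes -lu, giving *fijojovlu*.
The past-tense form *fijojovlu*: final sound = /u/, a vowel → -ki → *fijojovluki*.

fijojovluki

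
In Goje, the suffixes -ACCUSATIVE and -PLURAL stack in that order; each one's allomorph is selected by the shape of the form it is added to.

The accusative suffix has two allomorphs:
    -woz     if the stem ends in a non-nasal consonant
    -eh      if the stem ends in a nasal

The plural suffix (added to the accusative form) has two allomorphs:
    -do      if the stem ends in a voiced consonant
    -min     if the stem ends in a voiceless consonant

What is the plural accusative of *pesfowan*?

*pesfowan*: final consonant = /n/, a nasal → -eh → *pesfowaneh*.
The accusative form *pesfowaneh* — final consonant /h/ (voiceless) → -min → *pesfowanehmin*.

pesfowanehmin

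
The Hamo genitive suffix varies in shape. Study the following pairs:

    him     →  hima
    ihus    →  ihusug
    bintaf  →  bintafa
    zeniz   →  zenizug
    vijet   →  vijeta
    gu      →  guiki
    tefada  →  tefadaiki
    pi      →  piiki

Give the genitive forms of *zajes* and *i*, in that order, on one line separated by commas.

zajesug, iiki

The pattern is sibilance of the final sound: -ug when the stem ends in a sibilant (*ihus*, *zeniz*); -a when the stem ends in a non-sibilant consonant (*him*, *bintaf*, *vijet*); -iki when the stem ends in a vowel (*gu*, *tefada*, *pi*).
Since the final sound of *zajes* is /s/ (a sibilant), it takes -ug, giving *zajesug*.
*i*: final sound = /i/, a vowel → -iki → *iiki*.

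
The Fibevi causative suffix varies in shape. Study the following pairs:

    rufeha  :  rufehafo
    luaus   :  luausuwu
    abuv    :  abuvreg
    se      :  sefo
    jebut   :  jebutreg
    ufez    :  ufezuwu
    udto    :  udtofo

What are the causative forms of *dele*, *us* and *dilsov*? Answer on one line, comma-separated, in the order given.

delefo, usuwu, dilsovreg

The suffix is conditioned by the final sound: -uwu when the stem ends in a sibilant (*luaus*, *ufez*); -reg when the stem ends in a non-sibilant consonant (*abuv*, *jebut*); -fo when the stem ends in a vowel (*rufeha*, *se*, *udto*).
The final sound of *dele* is /e/, which is a vowel, so the suffix is -fo, giving *delefo*.
Since the final sound of *us* is /s/ (a sibilant), it takes -uwu, giving *usuwu*.
*dilsov*: final sound = /v/, a non-sibilant consonant → -reg → *dilsovreg*.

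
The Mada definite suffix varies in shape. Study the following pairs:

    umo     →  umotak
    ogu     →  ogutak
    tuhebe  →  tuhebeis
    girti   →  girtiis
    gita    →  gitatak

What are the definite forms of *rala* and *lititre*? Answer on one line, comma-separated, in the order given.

ralatak, lititreis

The alternation tracks the last vowel of the stem — -is when the last vowel of the stem is a front vowel (*tuhebe*, *girti*); -tak when the last vowel of the stem is a back vowel (*umo*, *ogu*, *gita*).
*rala* — last vowel /a/ (a back vowel) → -tak → *ralatak*.
*lititre* — last vowel /e/ (a front vowel) → -is → *lititreis*.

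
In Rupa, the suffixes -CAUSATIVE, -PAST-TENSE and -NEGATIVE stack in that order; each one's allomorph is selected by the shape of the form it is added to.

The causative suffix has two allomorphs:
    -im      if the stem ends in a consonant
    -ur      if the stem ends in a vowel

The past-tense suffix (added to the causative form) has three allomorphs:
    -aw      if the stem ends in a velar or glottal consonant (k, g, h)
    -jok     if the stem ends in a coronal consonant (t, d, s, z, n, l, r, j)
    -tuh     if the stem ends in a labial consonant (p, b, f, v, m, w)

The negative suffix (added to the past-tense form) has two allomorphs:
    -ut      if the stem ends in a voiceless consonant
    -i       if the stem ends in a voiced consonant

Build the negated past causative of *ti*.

The final sound of *ti* is /i/, which is a vowel, so the causative suffix is -ur, giving *tiur*.
Since the final consonant of the causative form *tiur* is /r/ (coronal), it takes -jok, giving *tiurjok*.
The past-tense form *tiurjok* — final consonant /k/ (voiceless) → -ut → *tiurjokut*.

tiurjokut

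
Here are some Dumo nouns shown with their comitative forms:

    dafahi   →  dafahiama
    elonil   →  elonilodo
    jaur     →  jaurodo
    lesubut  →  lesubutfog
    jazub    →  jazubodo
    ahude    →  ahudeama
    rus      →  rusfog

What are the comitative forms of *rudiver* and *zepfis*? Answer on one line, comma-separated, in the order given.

rudiverodo, zepfisfog

The suffix is conditioned by the final sound: -fog when the stem ends in a voiceless consonant (*lesubut*, *rus*); -odo when the stem ends in a voiced consonant (*elonil*, *jaur*, *jazub*); -ama when the stem ends in a vowel (*dafahi*, *ahude*).
*rudiver*: final sound = /r/, a voiced consonant → -odo → *rudiverodo*.
The final sound of *zepfis* is /s/, which is a voiceless consonant, so the suffix is -fog, giving *zepfisfog*.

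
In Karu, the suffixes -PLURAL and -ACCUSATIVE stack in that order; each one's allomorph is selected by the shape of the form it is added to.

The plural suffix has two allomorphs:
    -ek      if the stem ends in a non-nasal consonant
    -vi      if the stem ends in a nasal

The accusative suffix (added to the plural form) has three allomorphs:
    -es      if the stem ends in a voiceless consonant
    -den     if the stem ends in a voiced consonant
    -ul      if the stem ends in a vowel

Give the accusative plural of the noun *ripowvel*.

ripowvelekes

*ripowvel*: final consonant = /l/, non-nasal → -ek → *ripowvelek*.
Since the final sound of the plural form *ripowvelek* is /k/ (a voiceless consonant), it takes -es, giving *ripowvelekes*.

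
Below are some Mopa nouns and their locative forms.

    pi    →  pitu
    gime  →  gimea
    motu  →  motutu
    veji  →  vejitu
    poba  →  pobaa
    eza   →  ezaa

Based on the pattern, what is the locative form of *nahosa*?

nahosaa

The suffix is conditioned by the last vowel: -tu when the last vowel of the stem is a high vowel (*pi*, *motu*, *veji*); -a when the last vowel of the stem is a non-high vowel (*gime*, *poba*, *eza*).
*nahosa*: last vowel = /a/, a non-high vowel → -a → *nahosaa*.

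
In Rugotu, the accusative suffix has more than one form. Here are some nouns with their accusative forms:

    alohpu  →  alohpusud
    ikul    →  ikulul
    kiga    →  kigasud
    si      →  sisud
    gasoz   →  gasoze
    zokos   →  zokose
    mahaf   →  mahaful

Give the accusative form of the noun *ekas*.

ekase

The suffix is conditioned by the final sound: -e when the stem ends in a sibilant (*gasoz*, *zokos*); -ul when the stem ends in a non-sibilant consonant (*ikul*, *mahaf*); -sud when the stem ends in a vowel (*alohpu*, *kiga*, *si*).
*ekas* — final sound /s/ (a sibilant) → -e → *ekase*.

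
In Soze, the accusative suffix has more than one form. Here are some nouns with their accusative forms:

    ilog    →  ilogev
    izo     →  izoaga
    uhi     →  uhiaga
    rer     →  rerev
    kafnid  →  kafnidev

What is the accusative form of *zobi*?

The suffix is conditioned by the final sound: -ev when the stem ends in a consonant (*ilog*, *rer*, *kafnid*); -aga when the stem ends in a vowel (*izo*, *uhi*).
Since the final sound of *zobi* is /i/ (a vowel), it takes -aga, giving *zobiaga*.

zobiaga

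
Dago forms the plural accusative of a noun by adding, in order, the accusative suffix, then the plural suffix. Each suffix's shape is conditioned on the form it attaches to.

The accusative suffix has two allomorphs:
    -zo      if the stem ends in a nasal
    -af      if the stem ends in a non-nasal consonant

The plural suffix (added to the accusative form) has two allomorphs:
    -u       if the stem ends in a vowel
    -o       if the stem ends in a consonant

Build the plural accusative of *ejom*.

ejomzou

Since the final consonant of *ejom* is /m/ (a nasal), it takes -zo, giving *ejomzo*.
The accusative form *ejomzo* — final sound /o/ (a vowel) → -u → *ejomzou*.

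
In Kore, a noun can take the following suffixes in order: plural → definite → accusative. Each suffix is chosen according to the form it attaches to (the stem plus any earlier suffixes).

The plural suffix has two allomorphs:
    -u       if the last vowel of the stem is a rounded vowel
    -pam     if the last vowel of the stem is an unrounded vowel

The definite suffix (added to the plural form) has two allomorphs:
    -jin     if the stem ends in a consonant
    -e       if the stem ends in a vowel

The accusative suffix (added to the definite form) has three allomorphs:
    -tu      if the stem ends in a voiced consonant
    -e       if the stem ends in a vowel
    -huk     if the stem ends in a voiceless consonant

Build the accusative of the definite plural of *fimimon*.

fimimonuee

Since the last vowel of *fimimon* is /o/ (a rounded vowel), it takes -u, giving *fimimonu*.
Since the final sound of the plural form *fimimonu* is /u/ (a vowel), it takes -e, giving *fimimonue*.
The final sound of the definite form *fimimonue* is /e/, which is a vowel, so the accusative suffix is -e, giving *fimimonuee*.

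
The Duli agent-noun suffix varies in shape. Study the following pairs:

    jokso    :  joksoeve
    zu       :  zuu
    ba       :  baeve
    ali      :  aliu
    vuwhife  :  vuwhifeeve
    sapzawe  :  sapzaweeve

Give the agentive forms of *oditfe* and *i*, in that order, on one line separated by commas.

The suffix is conditioned by the last vowel: -u when the last vowel of the stem is a high vowel (*zu*, *ali*); -eve when the last vowel of the stem is a non-high vowel (*jokso*, *ba*, *vuwhife*, *sapzawe*).
Since the last vowel of *oditfe* is /e/ (a non-high vowel), it takes -eve, giving *oditfeeve*.
Since the last vowel of *i* is /i/ (a high vowel), it takes -u, giving *iu*.

oditfeeve, iu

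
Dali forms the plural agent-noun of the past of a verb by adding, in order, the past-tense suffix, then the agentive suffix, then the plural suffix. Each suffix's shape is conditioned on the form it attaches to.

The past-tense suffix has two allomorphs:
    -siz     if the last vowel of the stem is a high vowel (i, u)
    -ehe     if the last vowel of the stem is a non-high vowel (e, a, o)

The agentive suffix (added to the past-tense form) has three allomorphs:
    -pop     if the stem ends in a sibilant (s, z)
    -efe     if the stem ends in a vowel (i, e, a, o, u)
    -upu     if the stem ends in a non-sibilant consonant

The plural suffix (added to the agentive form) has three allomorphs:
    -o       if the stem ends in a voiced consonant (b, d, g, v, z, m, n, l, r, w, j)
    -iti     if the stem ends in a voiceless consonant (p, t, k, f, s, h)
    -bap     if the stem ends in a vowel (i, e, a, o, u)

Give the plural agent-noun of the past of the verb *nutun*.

The last vowel of *nutun* is /u/, which is a high vowel, so the past-tense suffix is -siz, giving *nutunsiz*.
The past-tense form *nutunsiz*: final sound = /z/, a sibilant → -pop → *nutunsizpop*.
The final sound of the agentive form *nutunsizpop* is /p/, which is a voiceless consonant, so the plural suffix is -iti, giving *nutunsizpopiti*.

nutunsizpopiti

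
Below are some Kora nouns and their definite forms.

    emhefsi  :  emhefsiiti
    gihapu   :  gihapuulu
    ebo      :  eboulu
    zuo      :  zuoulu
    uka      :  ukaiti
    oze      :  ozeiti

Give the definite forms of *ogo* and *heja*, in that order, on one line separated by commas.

ogoulu, hejaiti

The suffix is conditioned by the last vowel: -ulu when the last vowel of the stem is a rounded vowel (*gihapu*, *ebo*, *zuo*); -iti when the last vowel of the stem is an unrounded vowel (*emhefsi*, *uka*, *oze*).
*ogo*: last vowel = /o/, a rounded vowel → -ulu → *ogoulu*.
Since the last vowel of *heja* is /a/ (an unrounded vowel), it takes -iti, giving *hejaiti*.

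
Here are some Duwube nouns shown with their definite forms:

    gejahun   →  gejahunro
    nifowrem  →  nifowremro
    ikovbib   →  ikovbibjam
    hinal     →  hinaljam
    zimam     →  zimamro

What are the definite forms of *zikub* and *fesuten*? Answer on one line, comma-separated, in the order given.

The suffix is conditioned by the final consonant: -ro when the stem ends in a nasal (*gejahun*, *nifowrem*, *zimam*); -jam when the stem ends in a non-nasal consonant (*ikovbib*, *hinal*).
Since the final consonant of *zikub* is /b/ (non-nasal), it takes -jam, giving *zikubjam*.
The final consonant of *fesuten* is /n/, which is a nasal, so the suffix is -ro, giving *fesutenro*.

zikubjam, fesutenro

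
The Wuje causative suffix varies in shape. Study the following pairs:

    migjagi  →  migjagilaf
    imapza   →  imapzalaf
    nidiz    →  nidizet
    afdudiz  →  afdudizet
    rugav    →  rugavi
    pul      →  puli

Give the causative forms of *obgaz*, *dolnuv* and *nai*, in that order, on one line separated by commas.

obgazet, dolnuvi, nailaf

Looking at the final sound of each stem: -et when the stem ends in a sibilant (*nidiz*, *afdudiz*); -i when the stem ends in a non-sibilant consonant (*rugav*, *pul*); -laf when the stem ends in a vowel (*migjagi*, *imapza*).
*obgaz* — final sound /z/ (a sibilant) → -et → *obgazet*.
Since the final sound of *dolnuv* is /v/ (a non-sibilant consonant), it takes -i, giving *dolnuvi*.
*nai* — final sound /i/ (a vowel) → -laf → *nailaf*.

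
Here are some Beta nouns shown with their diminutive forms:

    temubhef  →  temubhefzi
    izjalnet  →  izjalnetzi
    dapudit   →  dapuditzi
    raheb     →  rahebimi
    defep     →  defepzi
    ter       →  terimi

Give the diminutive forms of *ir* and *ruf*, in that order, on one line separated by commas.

irimi, rufzi

Looking at the final consonant of each stem: -zi when the stem ends in a voiceless consonant (*temubhef*, *izjalnet*, *dapudit*, *defep*); -imi when the stem ends in a voiced consonant (*raheb*, *ter*).
*ir* — final consonant /r/ (voiced) → -imi → *irimi*.
*ruf*: final consonant = /f/, voiceless → -zi → *rufzi*.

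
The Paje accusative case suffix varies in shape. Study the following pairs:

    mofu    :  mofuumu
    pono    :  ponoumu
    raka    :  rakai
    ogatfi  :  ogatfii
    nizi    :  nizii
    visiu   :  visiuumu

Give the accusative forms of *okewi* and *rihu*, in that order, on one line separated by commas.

Looking at the last vowel of each stem: -umu when the last vowel of the stem is a rounded vowel (*mofu*, *pono*, *visiu*); -i when the last vowel of the stem is an unrounded vowel (*raka*, *ogatfi*, *nizi*).
*okewi*: last vowel = /i/, an unrounded vowel → -i → *okewii*.
*rihu*: last vowel = /u/, a rounded vowel → -umu → *rihuumu*.

okewii, rihuumu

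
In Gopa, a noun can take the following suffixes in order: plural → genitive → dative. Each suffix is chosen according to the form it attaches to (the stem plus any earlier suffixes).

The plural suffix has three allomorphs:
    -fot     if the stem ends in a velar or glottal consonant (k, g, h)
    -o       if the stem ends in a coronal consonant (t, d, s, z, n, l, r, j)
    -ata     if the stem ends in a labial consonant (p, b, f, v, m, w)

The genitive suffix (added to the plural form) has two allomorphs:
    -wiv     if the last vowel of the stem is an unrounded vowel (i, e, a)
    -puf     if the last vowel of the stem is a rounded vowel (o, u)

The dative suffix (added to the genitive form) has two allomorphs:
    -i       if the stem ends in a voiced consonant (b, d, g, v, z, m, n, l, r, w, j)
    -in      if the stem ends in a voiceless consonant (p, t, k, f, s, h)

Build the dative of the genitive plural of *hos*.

hosopufin

*hos* — final consonant /s/ (coronal) → -o → *hoso*.
The last vowel of the plural form *hoso* is /o/, which is a rounded vowel, so the genitive suffix is -puf, giving *hosopuf*.
Since the final consonant of the genitive form *hosopuf* is /f/ (voiceless), it takes -in, giving *hosopufin*.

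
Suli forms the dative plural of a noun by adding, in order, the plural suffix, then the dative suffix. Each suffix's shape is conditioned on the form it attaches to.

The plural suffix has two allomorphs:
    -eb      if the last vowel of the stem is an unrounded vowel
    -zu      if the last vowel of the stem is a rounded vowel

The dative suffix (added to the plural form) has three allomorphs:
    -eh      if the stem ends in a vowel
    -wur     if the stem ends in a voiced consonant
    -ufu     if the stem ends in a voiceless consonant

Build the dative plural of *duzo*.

*duzo*: last vowel = /o/, a rounded vowel → -zu → *duzozu*.
The plural form *duzozu*: final sound = /u/, a vowel → -eh → *duzozueh*.

duzozueh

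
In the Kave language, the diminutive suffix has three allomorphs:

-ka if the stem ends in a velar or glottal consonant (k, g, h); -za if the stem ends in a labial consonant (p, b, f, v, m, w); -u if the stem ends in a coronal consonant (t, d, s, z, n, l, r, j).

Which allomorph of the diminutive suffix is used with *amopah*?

-ka

*amopah*: final consonant = /h/, velar/glottal → -ka.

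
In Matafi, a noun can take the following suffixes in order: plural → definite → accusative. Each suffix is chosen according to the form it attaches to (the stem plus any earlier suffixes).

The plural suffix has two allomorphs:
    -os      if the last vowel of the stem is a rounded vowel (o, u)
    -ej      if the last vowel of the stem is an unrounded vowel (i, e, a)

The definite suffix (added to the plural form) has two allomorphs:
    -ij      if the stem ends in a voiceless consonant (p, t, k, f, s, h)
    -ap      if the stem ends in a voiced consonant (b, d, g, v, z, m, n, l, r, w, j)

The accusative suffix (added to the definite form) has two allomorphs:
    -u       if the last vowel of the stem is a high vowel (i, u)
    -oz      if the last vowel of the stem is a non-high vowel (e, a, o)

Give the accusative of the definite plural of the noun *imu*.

Since the last vowel of *imu* is /u/ (a rounded vowel), it takes -os, giving *imuos*.
Since the final consonant of the plural form *imuos* is /s/ (voiceless), it takes -ij, giving *imuosij*.
Since the last vowel of the definite form *imuosij* is /i/ (a high vowel), it takes -u, giving *imuosiju*.

imuosiju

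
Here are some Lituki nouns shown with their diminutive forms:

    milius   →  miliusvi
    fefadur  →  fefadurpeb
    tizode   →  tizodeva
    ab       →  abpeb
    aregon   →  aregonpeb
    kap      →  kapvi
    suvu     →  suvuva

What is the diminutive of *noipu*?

noipuva

The alternation tracks the final sound of the stem — -vi when the stem ends in a voiceless consonant (*milius*, *kap*); -peb when the stem ends in a voiced consonant (*fefadur*, *ab*, *aregon*); -va when the stem ends in a vowel (*tizode*, *suvu*).
The final sound of *noipu* is /u/, which is a vowel, so the suffix is -va, giving *noipuva*.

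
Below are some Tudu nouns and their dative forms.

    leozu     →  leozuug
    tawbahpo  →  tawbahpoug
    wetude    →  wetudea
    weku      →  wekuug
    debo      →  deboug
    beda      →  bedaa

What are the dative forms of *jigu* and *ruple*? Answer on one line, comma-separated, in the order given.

The alternation tracks the last vowel of the stem — -ug when the last vowel of the stem is a rounded vowel (*leozu*, *tawbahpo*, *weku*, *debo*); -a when the last vowel of the stem is an unrounded vowel (*wetude*, *beda*).
*jigu* — last vowel /u/ (a rounded vowel) → -ug → *jiguug*.
*ruple*: last vowel = /e/, an unrounded vowel → -a → *ruplea*.

jiguug, ruplea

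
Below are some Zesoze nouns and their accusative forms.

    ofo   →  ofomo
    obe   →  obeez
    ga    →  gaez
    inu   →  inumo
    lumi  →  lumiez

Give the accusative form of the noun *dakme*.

dakmeez

The suffix is conditioned by the last vowel: -mo when the last vowel of the stem is a rounded vowel (*ofo*, *inu*); -ez when the last vowel of the stem is an unrounded vowel (*obe*, *ga*, *lumi*).
*dakme* — last vowel /e/ (an unrounded vowel) → -ez → *dakmeez*.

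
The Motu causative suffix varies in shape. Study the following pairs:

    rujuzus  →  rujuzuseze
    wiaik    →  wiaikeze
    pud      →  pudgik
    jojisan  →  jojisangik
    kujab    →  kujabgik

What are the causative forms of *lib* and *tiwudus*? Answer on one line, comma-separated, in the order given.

libgik, tiwuduseze

The pattern is voicing of the final consonant: -eze when the stem ends in a voiceless consonant (*rujuzus*, *wiaik*); -gik when the stem ends in a voiced consonant (*pud*, *jojisan*, *kujab*).
*lib*: final consonant = /b/, voiced → -gik → *libgik*.
Since the final consonant of *tiwudus* is /s/ (voiceless), it takes -eze, giving *tiwuduseze*.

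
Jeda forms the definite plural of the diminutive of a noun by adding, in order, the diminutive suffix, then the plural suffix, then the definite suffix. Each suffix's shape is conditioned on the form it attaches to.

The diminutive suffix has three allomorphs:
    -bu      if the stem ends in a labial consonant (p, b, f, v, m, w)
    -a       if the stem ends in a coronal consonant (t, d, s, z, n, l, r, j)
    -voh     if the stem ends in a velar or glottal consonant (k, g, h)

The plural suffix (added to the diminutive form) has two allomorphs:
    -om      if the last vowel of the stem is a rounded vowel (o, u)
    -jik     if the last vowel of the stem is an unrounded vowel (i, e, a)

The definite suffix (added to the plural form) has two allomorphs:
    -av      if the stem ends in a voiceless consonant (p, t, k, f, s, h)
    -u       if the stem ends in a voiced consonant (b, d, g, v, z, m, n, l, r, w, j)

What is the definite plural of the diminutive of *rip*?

ripbuomu

Since the final consonant of *rip* is /p/ (labial), it takes -bu, giving *ripbu*.
The last vowel of the diminutive form *ripbu* is /u/, which is a rounded vowel, so the plural suffix is -om, giving *ripbuom*.
The final consonant of the plural form *ripbuom* is /m/, which is voiced, so the definite suffix is -u, giving *ripbuomu*.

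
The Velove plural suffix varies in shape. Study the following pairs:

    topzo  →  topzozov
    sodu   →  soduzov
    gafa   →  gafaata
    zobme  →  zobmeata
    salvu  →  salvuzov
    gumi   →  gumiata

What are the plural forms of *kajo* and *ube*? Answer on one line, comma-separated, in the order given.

The alternation tracks the last vowel of the stem — -zov when the last vowel of the stem is a rounded vowel (*topzo*, *sodu*, *salvu*); -ata when the last vowel of the stem is an unrounded vowel (*gafa*, *zobme*, *gumi*).
The last vowel of *kajo* is /o/, which is a rounded vowel, so the suffix is -zov, giving *kajozov*.
Since the last vowel of *ube* is /e/ (an unrounded vowel), it takes -ata, giving *ubeata*.

kajozov, ubeata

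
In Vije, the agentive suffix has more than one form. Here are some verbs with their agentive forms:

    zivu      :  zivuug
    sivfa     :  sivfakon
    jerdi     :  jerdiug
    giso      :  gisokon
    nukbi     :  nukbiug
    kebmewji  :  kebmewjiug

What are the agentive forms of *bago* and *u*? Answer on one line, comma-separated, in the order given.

bagokon, uug

The pattern is height harmony: -ug when the last vowel of the stem is a high vowel (*zivu*, *jerdi*, *nukbi*, *kebmewji*); -kon when the last vowel of the stem is a non-high vowel (*sivfa*, *giso*).
*bago* — last vowel /o/ (a non-high vowel) → -kon → *bagokon*.
The last vowel of *u* is /u/, which is a high vowel, so the suffix is -ug, giving *uug*.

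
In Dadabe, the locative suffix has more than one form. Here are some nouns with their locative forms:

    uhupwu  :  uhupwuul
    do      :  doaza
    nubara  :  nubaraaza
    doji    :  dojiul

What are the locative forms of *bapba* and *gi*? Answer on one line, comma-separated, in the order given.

bapbaaza, giul

Looking at the last vowel of each stem: -ul when the last vowel of the stem is a high vowel (*uhupwu*, *doji*); -aza when the last vowel of the stem is a non-high vowel (*do*, *nubara*).
Since the last vowel of *bapba* is /a/ (a non-high vowel), it takes -aza, giving *bapbaaza*.
The last vowel of *gi* is /i/, which is a high vowel, so the suffix is -ul, giving *giul*.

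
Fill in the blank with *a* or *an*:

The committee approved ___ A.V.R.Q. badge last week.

an

The indefinite article is chosen by the initial *sound* of the following word, not its spelling.
The initialism *A.V.R.Q.* is read letter by letter; the first letter, A, is pronounced /eɪ/, which begins with a vowel sound.
So the article is *an*: The committee approved an A.V.R.Q. badge last week.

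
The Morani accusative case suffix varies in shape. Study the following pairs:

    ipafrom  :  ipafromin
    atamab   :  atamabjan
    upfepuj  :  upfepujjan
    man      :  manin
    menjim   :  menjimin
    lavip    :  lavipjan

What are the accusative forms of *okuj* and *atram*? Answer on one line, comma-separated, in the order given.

Looking at the final consonant of each stem: -in when the stem ends in a nasal (*ipafrom*, *man*, *menjim*); -jan when the stem ends in a non-nasal consonant (*atamab*, *upfepuj*, *lavip*).
*okuj* — final consonant /j/ (non-nasal) → -jan → *okujjan*.
The final consonant of *atram* is /m/, which is a nasal, so the suffix is -in, giving *atramin*.

okujjan, atramin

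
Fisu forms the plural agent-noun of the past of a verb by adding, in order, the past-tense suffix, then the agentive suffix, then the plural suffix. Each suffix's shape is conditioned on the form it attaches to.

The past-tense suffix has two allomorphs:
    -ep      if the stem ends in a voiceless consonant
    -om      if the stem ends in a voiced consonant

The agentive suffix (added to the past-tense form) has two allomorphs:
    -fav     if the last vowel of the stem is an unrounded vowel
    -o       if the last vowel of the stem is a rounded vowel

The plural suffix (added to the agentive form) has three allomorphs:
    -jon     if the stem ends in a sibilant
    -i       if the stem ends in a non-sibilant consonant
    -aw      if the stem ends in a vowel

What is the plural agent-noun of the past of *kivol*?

kivolomoaw

Since the final consonant of *kivol* is /l/ (voiced), it takes -om, giving *kivolom*.
The past-tense form *kivolom*: last vowel = /o/, a rounded vowel → -o → *kivolomo*.
The final sound of the agentive form *kivolomo* is /o/, which is a vowel, so the plural suffix is -aw, giving *kivolomoaw*.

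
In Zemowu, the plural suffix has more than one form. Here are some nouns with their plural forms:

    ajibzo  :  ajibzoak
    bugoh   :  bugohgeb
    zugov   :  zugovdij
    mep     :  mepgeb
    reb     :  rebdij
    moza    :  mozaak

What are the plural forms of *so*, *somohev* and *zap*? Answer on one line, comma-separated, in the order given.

The suffix is conditioned by the final sound: -geb when the stem ends in a voiceless consonant (*bugoh*, *mep*); -dij when the stem ends in a voiced consonant (*zugov*, *reb*); -ak when the stem ends in a vowel (*ajibzo*, *moza*).
The final sound of *so* is /o/, which is a vowel, so the suffix is -ak, giving *soak*.
*somohev*: final sound = /v/, a voiced consonant → -dij → *somohevdij*.
*zap*: final sound = /p/, a voiceless consonant → -geb → *zapgeb*.

soak, somohevdij, zapgeb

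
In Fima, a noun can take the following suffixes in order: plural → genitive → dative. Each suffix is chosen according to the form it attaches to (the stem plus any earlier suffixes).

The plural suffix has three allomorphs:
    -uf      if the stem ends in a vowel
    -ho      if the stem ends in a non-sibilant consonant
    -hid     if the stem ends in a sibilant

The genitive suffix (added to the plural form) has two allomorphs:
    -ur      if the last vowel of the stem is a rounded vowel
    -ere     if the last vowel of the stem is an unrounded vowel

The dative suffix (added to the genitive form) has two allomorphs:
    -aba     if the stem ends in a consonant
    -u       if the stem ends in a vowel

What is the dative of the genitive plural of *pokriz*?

pokrizhidereu

*pokriz* — final sound /z/ (a sibilant) → -hid → *pokrizhid*.
The last vowel of the plural form *pokrizhid* is /i/, which is an unrounded vowel, so the genitive suffix is -ere, giving *pokrizhidere*.
Since the final sound of the genitive form *pokrizhidere* is /e/ (a vowel), it takes -u, giving *pokrizhidereu*.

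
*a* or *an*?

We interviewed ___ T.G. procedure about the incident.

a

The indefinite article is chosen by the initial *sound* of the following word, not its spelling.
The initialism *T.G.* is read letter by letter; the first letter, T, is pronounced /tiː/, which begins with a consonant sound.
So the article is *a*: We interviewed a T.G. procedure about the incident.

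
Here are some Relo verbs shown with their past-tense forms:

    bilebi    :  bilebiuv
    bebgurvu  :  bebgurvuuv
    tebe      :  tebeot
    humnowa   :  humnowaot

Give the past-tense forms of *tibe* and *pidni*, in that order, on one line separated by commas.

Looking at the last vowel of each stem: -uv when the last vowel of the stem is a high vowel (*bilebi*, *bebgurvu*); -ot when the last vowel of the stem is a non-high vowel (*tebe*, *humnowa*).
The last vowel of *tibe* is /e/, which is a non-high vowel, so the suffix is -ot, giving *tibeot*.
*pidni*: last vowel = /i/, a high vowel → -uv → *pidniuv*.

tibeot, pidniuv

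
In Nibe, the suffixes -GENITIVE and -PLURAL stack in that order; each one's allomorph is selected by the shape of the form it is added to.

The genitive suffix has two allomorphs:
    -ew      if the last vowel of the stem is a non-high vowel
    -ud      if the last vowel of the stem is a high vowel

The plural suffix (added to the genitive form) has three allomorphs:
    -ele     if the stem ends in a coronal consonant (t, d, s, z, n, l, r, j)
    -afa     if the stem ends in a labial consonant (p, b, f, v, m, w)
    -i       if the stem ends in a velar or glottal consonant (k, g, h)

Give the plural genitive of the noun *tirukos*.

tirukosewafa

*tirukos* — last vowel /o/ (a non-high vowel) → -ew → *tirukosew*.
The final consonant of the genitive form *tirukosew* is /w/, which is labial, so the plural suffix is -afa, giving *tirukosewafa*.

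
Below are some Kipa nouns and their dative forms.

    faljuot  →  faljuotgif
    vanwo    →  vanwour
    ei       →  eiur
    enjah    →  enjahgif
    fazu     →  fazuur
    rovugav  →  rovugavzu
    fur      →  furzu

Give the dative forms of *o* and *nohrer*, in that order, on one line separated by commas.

The alternation tracks the final sound of the stem — -gif when the stem ends in a voiceless consonant (*faljuot*, *enjah*); -zu when the stem ends in a voiced consonant (*rovugav*, *fur*); -ur when the stem ends in a vowel (*vanwo*, *ei*, *fazu*).
Since the final sound of *o* is /o/ (a vowel), it takes -ur, giving *our*.
The final sound of *nohrer* is /r/, which is a voiced consonant, so the suffix is -zu, giving *nohrerzu*.

our, nohrerzu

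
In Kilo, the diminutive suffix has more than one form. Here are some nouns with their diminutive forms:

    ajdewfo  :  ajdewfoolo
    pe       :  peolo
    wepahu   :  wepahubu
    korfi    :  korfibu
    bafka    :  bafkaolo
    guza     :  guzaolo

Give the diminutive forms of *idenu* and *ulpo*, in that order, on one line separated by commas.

The alternation tracks the last vowel of the stem — -bu when the last vowel of the stem is a high vowel (*wepahu*, *korfi*); -olo when the last vowel of the stem is a non-high vowel (*ajdewfo*, *pe*, *bafka*, *guza*).
Since the last vowel of *idenu* is /u/ (a high vowel), it takes -bu, giving *idenubu*.
*ulpo* — last vowel /o/ (a non-high vowel) → -olo → *ulpoolo*.

idenubu, ulpoolo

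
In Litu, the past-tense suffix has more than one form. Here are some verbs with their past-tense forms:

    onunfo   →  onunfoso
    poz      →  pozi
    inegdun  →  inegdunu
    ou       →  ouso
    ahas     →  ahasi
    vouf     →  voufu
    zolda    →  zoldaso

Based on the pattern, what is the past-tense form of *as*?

The pattern is sibilance of the final sound: -i when the stem ends in a sibilant (*poz*, *ahas*); -u when the stem ends in a non-sibilant consonant (*inegdun*, *vouf*); -so when the stem ends in a vowel (*onunfo*, *ou*, *zolda*).
Since the final sound of *as* is /s/ (a sibilant), it takes -i, giving *asi*.

asi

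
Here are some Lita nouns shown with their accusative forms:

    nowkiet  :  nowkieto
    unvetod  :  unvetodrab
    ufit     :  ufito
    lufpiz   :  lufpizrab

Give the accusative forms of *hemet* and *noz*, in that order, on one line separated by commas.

hemeto, nozrab

Looking at the final consonant of each stem: -o when the stem ends in a voiceless consonant (*nowkiet*, *ufit*); -rab when the stem ends in a voiced consonant (*unvetod*, *lufpiz*).
The final consonant of *hemet* is /t/, which is voiceless, so the suffix is -o, giving *hemeto*.
*noz*: final consonant = /z/, voiced → -rab → *nozrab*.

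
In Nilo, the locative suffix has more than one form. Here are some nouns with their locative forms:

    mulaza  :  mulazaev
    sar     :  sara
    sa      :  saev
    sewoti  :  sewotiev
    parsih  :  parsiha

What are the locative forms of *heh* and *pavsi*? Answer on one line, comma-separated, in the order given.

heha, pavsiev

The alternation tracks the final sound of the stem — -a when the stem ends in a consonant (*sar*, *parsih*); -ev when the stem ends in a vowel (*mulaza*, *sa*, *sewoti*).
*heh* — final sound /h/ (a consonant) → -a → *heha*.
*pavsi* — final sound /i/ (a vowel) → -ev → *pavsiev*.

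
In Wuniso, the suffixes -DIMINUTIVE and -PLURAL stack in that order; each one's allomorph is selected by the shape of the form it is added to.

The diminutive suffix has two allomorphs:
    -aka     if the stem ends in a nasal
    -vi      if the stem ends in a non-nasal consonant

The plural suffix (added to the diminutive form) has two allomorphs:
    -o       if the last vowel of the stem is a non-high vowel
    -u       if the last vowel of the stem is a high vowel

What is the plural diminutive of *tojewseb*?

tojewsebviu

*tojewseb* — final consonant /b/ (non-nasal) → -vi → *tojewsebvi*.
The diminutive form *tojewsebvi*: last vowel = /i/, a high vowel → -u → *tojewsebviu*.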